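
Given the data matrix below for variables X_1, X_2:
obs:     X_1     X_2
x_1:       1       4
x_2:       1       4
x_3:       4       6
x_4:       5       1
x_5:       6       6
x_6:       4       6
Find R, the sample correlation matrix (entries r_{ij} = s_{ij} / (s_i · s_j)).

Step 1 — column means:
  mean(X_1) = (1 + 1 + 4 + 5 + 6 + 4) / 6 = 21/6 = 3.5
  mean(X_2) = (4 + 4 + 6 + 1 + 6 + 6) / 6 = 27/6 = 4.5

Step 2 — sample variances and covariances s[i,j] = (1/(n-1)) · Σ_k (x_{k,i} - mean_i) · (x_{k,j} - mean_j), with n-1 = 5:
  s[X_1,X_1] = ((-2.5)·(-2.5) + (-2.5)·(-2.5) + (0.5)·(0.5) + (1.5)·(1.5) + (2.5)·(2.5) + (0.5)·(0.5)) / 5 = 21.5/5 = 4.3
  s[X_1,X_2] = ((-2.5)·(-0.5) + (-2.5)·(-0.5) + (0.5)·(1.5) + (1.5)·(-3.5) + (2.5)·(1.5) + (0.5)·(1.5)) / 5 = 2.5/5 = 0.5
  s[X_2,X_2] = ((-0.5)·(-0.5) + (-0.5)·(-0.5) + (1.5)·(1.5) + (-3.5)·(-3.5) + (1.5)·(1.5) + (1.5)·(1.5)) / 5 = 19.5/5 = 3.9
  Sample standard deviations s_i = √(s[i,i]):
  s(X_1) = √(4.3) = 2.0736
  s(X_2) = √(3.9) = 1.9748

Step 3 — r_{ij} = s_{ij} / (s_i · s_j):
  r[X_1,X_1] = 1 (diagonal).
  r[X_1,X_2] = 0.5 / (2.0736 · 1.9748) = 0.5 / 4.0951 = 0.1221
  r[X_2,X_2] = 1 (diagonal).

R is symmetric with unit diagonal. Assembling:

R = [[1, 0.1221],
 [0.1221, 1]]


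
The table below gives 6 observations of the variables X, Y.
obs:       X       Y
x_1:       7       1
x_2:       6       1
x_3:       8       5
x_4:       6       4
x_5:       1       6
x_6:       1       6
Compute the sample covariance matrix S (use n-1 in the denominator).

Step 1 — column means:
  mean(X) = (7 + 6 + 8 + 6 + 1 + 1) / 6 = 29/6 = 4.8333
  mean(Y) = (1 + 1 + 5 + 4 + 6 + 6) / 6 = 23/6 = 3.8333

Step 2 — sample covariance S[i,j] = (1/(n-1)) · Σ_k (x_{k,i} - mean_i) · (x_{k,j} - mean_j), with n-1 = 5.
  S[X,X] = ((2.1667)·(2.1667) + (1.1667)·(1.1667) + (3.1667)·(3.1667) + (1.1667)·(1.1667) + (-3.8333)·(-3.8333) + (-3.8333)·(-3.8333)) / 5 = 46.8333/5 = 9.3667
  S[X,Y] = ((2.1667)·(-2.8333) + (1.1667)·(-2.8333) + (3.1667)·(1.1667) + (1.1667)·(0.1667) + (-3.8333)·(2.1667) + (-3.8333)·(2.1667)) / 5 = -22.1667/5 = -4.4333
  S[Y,Y] = ((-2.8333)·(-2.8333) + (-2.8333)·(-2.8333) + (1.1667)·(1.1667) + (0.1667)·(0.1667) + (2.1667)·(2.1667) + (2.1667)·(2.1667)) / 5 = 26.8333/5 = 5.3667

S is symmetric (S[j,i] = S[i,j]). Assembling:

S = [[9.3667, -4.4333],
 [-4.4333, 5.3667]]


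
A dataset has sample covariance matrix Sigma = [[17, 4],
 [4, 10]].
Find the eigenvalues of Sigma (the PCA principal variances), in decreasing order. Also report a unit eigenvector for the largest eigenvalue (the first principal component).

Step 1 — characteristic polynomial of 2×2 Sigma:
  det(Sigma - λI) = λ² - trace · λ + det = 0.
  trace = 17 + 10 = 27, det = 17·10 - (4)² = 154.
Step 2 — discriminant:
  Δ = trace² - 4·det = 729 - 616 = 113.
Step 3 — eigenvalues:
  λ = (trace ± √Δ)/2 = (27 ± 10.6301)/2,
  λ_1 = 18.8151,  λ_2 = 8.1849.

Step 4 — unit eigenvector for λ_1: solve (Sigma - λ_1 I)v = 0. First row:
  (17 - 18.8151)·v_x + (4)·v_y = 0, i.e. (-1.8151)·v_x + (4)·v_y = 0,
  so v ∝ (b, λ_1 - a) = (4, 1.8151) = u.
  ||u|| = √((4)² + (1.8151)²) = √(19.2945) ≈ 4.3925,
  v_1 = u/||u|| ≈ (0.9106, 0.4132) (||v_1|| = 1).

λ_1 = 18.8151,  λ_2 = 8.1849;  v_1 ≈ (0.9106, 0.4132)


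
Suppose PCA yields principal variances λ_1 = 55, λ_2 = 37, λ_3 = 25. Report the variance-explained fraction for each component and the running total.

Step 1 — total variance = trace(Sigma) = Σ λ_i = 55 + 37 + 25 = 117.

Step 2 — fraction explained by component i = λ_i / Σ λ:
  PC1: 55/117 = 0.4701
  PC2: 37/117 = 0.3162
  PC3: 25/117 = 0.2137

Step 3 — cumulative fraction after k components = (λ_1 + ... + λ_k) / Σ λ:
  k = 1: 55/117 = 0.4701
  k = 2: (55 + 37)/117 = 92/117 = 0.7863
  k = 3: (55 + 37 + 25)/117 = 117/117 = 1

Summary (fraction, with percent):

explained: PC1 0.4701 (47.01%), PC2 0.3162 (31.62%), PC3 0.2137 (21.37%);  cumulative: 0.4701, 0.7863, 1


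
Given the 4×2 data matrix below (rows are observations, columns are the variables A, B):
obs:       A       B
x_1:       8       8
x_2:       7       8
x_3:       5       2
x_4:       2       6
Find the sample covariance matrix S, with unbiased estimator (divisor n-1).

Step 1 — column means:
  mean(A) = (8 + 7 + 5 + 2) / 4 = 22/4 = 5.5
  mean(B) = (8 + 8 + 2 + 6) / 4 = 24/4 = 6

Step 2 — sample covariance S[i,j] = (1/(n-1)) · Σ_k (x_{k,i} - mean_i) · (x_{k,j} - mean_j), with n-1 = 3.
  S[A,A] = ((2.5)·(2.5) + (1.5)·(1.5) + (-0.5)·(-0.5) + (-3.5)·(-3.5)) / 3 = 21/3 = 7
  S[A,B] = ((2.5)·(2) + (1.5)·(2) + (-0.5)·(-4) + (-3.5)·(0)) / 3 = 10/3 = 3.3333
  S[B,B] = ((2)·(2) + (2)·(2) + (-4)·(-4) + (0)·(0)) / 3 = 24/3 = 8

S is symmetric (S[j,i] = S[i,j]). Assembling:

S = [[7, 3.3333],
 [3.3333, 8]]


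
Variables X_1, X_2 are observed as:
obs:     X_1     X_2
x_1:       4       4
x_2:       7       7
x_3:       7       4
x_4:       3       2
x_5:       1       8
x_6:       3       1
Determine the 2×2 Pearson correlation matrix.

Step 1 — column means:
  mean(X_1) = (4 + 7 + 7 + 3 + 1 + 3) / 6 = 25/6 = 4.1667
  mean(X_2) = (4 + 7 + 4 + 2 + 8 + 1) / 6 = 26/6 = 4.3333

Step 2 — sample variances and covariances s[i,j] = (1/(n-1)) · Σ_k (x_{k,i} - mean_i) · (x_{k,j} - mean_j), with n-1 = 5:
  s[X_1,X_1] = ((-0.1667)·(-0.1667) + (2.8333)·(2.8333) + (2.8333)·(2.8333) + (-1.1667)·(-1.1667) + (-3.1667)·(-3.1667) + (-1.1667)·(-1.1667)) / 5 = 28.8333/5 = 5.7667
  s[X_1,X_2] = ((-0.1667)·(-0.3333) + (2.8333)·(2.6667) + (2.8333)·(-0.3333) + (-1.1667)·(-2.3333) + (-3.1667)·(3.6667) + (-1.1667)·(-3.3333)) / 5 = 1.6667/5 = 0.3333
  s[X_2,X_2] = ((-0.3333)·(-0.3333) + (2.6667)·(2.6667) + (-0.3333)·(-0.3333) + (-2.3333)·(-2.3333) + (3.6667)·(3.6667) + (-3.3333)·(-3.3333)) / 5 = 37.3333/5 = 7.4667
  Sample standard deviations s_i = √(s[i,i]):
  s(X_1) = √(5.7667) = 2.4014
  s(X_2) = √(7.4667) = 2.7325

Step 3 — r_{ij} = s_{ij} / (s_i · s_j):
  r[X_1,X_1] = 1 (diagonal).
  r[X_1,X_2] = 0.3333 / (2.4014 · 2.7325) = 0.3333 / 6.5618 = 0.0508
  r[X_2,X_2] = 1 (diagonal).

R is symmetric with unit diagonal. Assembling:

R = [[1, 0.0508],
 [0.0508, 1]]


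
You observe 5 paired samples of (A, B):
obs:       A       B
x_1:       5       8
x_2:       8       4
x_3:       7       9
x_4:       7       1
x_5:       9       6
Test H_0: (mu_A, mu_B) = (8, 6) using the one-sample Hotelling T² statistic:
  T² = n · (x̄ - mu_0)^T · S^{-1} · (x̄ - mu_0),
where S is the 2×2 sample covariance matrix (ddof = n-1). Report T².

Step 1 — sample mean vector:
  mean(A) = (5 + 8 + 7 + 7 + 9) / 5 = 36/5 = 7.2
  mean(B) = (8 + 4 + 9 + 1 + 6) / 5 = 28/5 = 5.6
  x̄ = (7.2, 5.6),  deviation x̄ - mu_0 = (7.2, 5.6) - (8, 6) = (-0.8, -0.4).

Step 2 — sample covariance matrix, S[i,j] = (1/(n-1)) · Σ_k (x_{k,i} - mean_i) · (x_{k,j} - mean_j), divisor n-1 = 4:
  S[A,A] = ((-2.2)·(-2.2) + (0.8)·(0.8) + (-0.2)·(-0.2) + (-0.2)·(-0.2) + (1.8)·(1.8)) / 4 = 8.8/4 = 2.2
  S[A,B] = ((-2.2)·(2.4) + (0.8)·(-1.6) + (-0.2)·(3.4) + (-0.2)·(-4.6) + (1.8)·(0.4)) / 4 = -5.6/4 = -1.4
  S[B,B] = ((2.4)·(2.4) + (-1.6)·(-1.6) + (3.4)·(3.4) + (-4.6)·(-4.6) + (0.4)·(0.4)) / 4 = 41.2/4 = 10.3
  S = [[2.2, -1.4],
 [-1.4, 10.3]].

Step 3 — invert S. det(S) = 2.2·10.3 - (-1.4)² = 20.7.
  S^{-1} = (1/det) · [[d, -b], [-b, a]] = [[0.4976, 0.0676],
 [0.0676, 0.1063]].

Step 4 — quadratic form (x̄ - mu_0)^T · S^{-1} · (x̄ - mu_0):
  S^{-1} · (x̄ - mu_0) = (-0.4251, -0.0966),
  (x̄ - mu_0)^T · [...] = (-0.8)·(-0.4251) + (-0.4)·(-0.0966) = 0.3787.

Step 5 — scale by n: T² = 5 · 0.3787 = 1.8937.

T² ≈ 1.8937


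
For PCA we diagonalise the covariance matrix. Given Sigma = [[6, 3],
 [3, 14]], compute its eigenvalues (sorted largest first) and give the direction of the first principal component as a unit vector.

Step 1 — characteristic polynomial of 2×2 Sigma:
  det(Sigma - λI) = λ² - trace · λ + det = 0.
  trace = 6 + 14 = 20, det = 6·14 - (3)² = 75.
Step 2 — discriminant:
  Δ = trace² - 4·det = 400 - 300 = 100.
Step 3 — eigenvalues:
  λ = (trace ± √Δ)/2 = (20 ± 10)/2,
  λ_1 = 15,  λ_2 = 5.

Step 4 — unit eigenvector for λ_1: solve (Sigma - λ_1 I)v = 0. First row:
  (6 - 15)·v_x + (3)·v_y = 0, i.e. (-9)·v_x + (3)·v_y = 0,
  so v ∝ (b, λ_1 - a) = (3, 9) = u.
  ||u|| = √((3)² + (9)²) = √(90) ≈ 9.4868,
  v_1 = u/||u|| ≈ (0.3162, 0.9487) (||v_1|| = 1).

λ_1 = 15,  λ_2 = 5;  v_1 ≈ (0.3162, 0.9487)


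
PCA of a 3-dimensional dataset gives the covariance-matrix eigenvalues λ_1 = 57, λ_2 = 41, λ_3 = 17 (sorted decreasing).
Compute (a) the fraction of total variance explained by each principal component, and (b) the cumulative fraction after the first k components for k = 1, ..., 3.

Step 1 — total variance = trace(Sigma) = Σ λ_i = 57 + 41 + 17 = 115.

Step 2 — fraction explained by component i = λ_i / Σ λ:
  PC1: 57/115 = 0.4957
  PC2: 41/115 = 0.3565
  PC3: 17/115 = 0.1478

Step 3 — cumulative fraction after k components = (λ_1 + ... + λ_k) / Σ λ:
  k = 1: 57/115 = 0.4957
  k = 2: (57 + 41)/115 = 98/115 = 0.8522
  k = 3: (57 + 41 + 17)/115 = 115/115 = 1

Summary (fraction, with percent):

explained: PC1 0.4957 (49.57%), PC2 0.3565 (35.65%), PC3 0.1478 (14.78%);  cumulative: 0.4957, 0.8522, 1


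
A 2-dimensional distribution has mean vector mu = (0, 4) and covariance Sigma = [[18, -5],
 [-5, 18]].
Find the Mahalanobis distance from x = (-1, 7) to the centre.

Step 1 — centre the observation: (x - mu) = (-1, 3).

Step 2 — invert Sigma. det(Sigma) = 18·18 - (-5)² = 299.
  Sigma^{-1} = (1/det) · [[d, -b], [-b, a]] = [[0.0602, 0.0167],
 [0.0167, 0.0602]].

Step 3 — form the quadratic (x - mu)^T · Sigma^{-1} · (x - mu):
  Sigma^{-1} · (x - mu) = (-0.01, 0.1639).
  (x - mu)^T · [Sigma^{-1} · (x - mu)] = (-1)·(-0.01) + (3)·(0.1639) = 0.5017.

Step 4 — take square root: d = √(0.5017) ≈ 0.7083.

d(x, mu) = √(0.5017) ≈ 0.7083


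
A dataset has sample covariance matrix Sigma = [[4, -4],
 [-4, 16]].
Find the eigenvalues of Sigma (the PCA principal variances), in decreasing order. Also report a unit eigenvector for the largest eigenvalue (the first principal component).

Step 1 — characteristic polynomial of 2×2 Sigma:
  det(Sigma - λI) = λ² - trace · λ + det = 0.
  trace = 4 + 16 = 20, det = 4·16 - (-4)² = 48.
Step 2 — discriminant:
  Δ = trace² - 4·det = 400 - 192 = 208.
Step 3 — eigenvalues:
  λ = (trace ± √Δ)/2 = (20 ± 14.4222)/2,
  λ_1 = 17.2111,  λ_2 = 2.7889.

Step 4 — unit eigenvector for λ_1: solve (Sigma - λ_1 I)v = 0. First row:
  (4 - 17.2111)·v_x + (-4)·v_y = 0, i.e. (-13.2111)·v_x + (-4)·v_y = 0,
  so v ∝ (b, λ_1 - a) = (-4, 13.2111); multiply by -1 so the first entry is positive: u = (4, -13.2111).
  ||u|| = √((4)² + (-13.2111)²) = √(190.5332) ≈ 13.8034,
  v_1 = u/||u|| ≈ (0.2898, -0.9571) (||v_1|| = 1).

λ_1 = 17.2111,  λ_2 = 2.7889;  v_1 ≈ (0.2898, -0.9571)


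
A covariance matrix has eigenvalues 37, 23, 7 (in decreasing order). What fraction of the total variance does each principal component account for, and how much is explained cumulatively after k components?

Step 1 — total variance = trace(Sigma) = Σ λ_i = 37 + 23 + 7 = 67.

Step 2 — fraction explained by component i = λ_i / Σ λ:
  PC1: 37/67 = 0.5522
  PC2: 23/67 = 0.3433
  PC3: 7/67 = 0.1045

Step 3 — cumulative fraction after k components = (λ_1 + ... + λ_k) / Σ λ:
  k = 1: 37/67 = 0.5522
  k = 2: (37 + 23)/67 = 60/67 = 0.8955
  k = 3: (37 + 23 + 7)/67 = 67/67 = 1

Summary (fraction, with percent):

explained: PC1 0.5522 (55.22%), PC2 0.3433 (34.33%), PC3 0.1045 (10.45%);  cumulative: 0.5522, 0.8955, 1


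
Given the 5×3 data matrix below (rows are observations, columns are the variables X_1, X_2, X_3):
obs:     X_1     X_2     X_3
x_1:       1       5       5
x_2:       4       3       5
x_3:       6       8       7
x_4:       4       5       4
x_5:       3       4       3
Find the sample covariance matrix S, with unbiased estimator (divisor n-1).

Step 1 — column means:
  mean(X_1) = (1 + 4 + 6 + 4 + 3) / 5 = 18/5 = 3.6
  mean(X_2) = (5 + 3 + 8 + 5 + 4) / 5 = 25/5 = 5
  mean(X_3) = (5 + 5 + 7 + 4 + 3) / 5 = 24/5 = 4.8

Step 2 — sample covariance S[i,j] = (1/(n-1)) · Σ_k (x_{k,i} - mean_i) · (x_{k,j} - mean_j), with n-1 = 4.
  S[X_1,X_1] = ((-2.6)·(-2.6) + (0.4)·(0.4) + (2.4)·(2.4) + (0.4)·(0.4) + (-0.6)·(-0.6)) / 4 = 13.2/4 = 3.3
  S[X_1,X_2] = ((-2.6)·(0) + (0.4)·(-2) + (2.4)·(3) + (0.4)·(0) + (-0.6)·(-1)) / 4 = 7/4 = 1.75
  S[X_1,X_3] = ((-2.6)·(0.2) + (0.4)·(0.2) + (2.4)·(2.2) + (0.4)·(-0.8) + (-0.6)·(-1.8)) / 4 = 5.6/4 = 1.4
  S[X_2,X_2] = ((0)·(0) + (-2)·(-2) + (3)·(3) + (0)·(0) + (-1)·(-1)) / 4 = 14/4 = 3.5
  S[X_2,X_3] = ((0)·(0.2) + (-2)·(0.2) + (3)·(2.2) + (0)·(-0.8) + (-1)·(-1.8)) / 4 = 8/4 = 2
  S[X_3,X_3] = ((0.2)·(0.2) + (0.2)·(0.2) + (2.2)·(2.2) + (-0.8)·(-0.8) + (-1.8)·(-1.8)) / 4 = 8.8/4 = 2.2

S is symmetric (S[j,i] = S[i,j]). Assembling:

S = [[3.3, 1.75, 1.4],
 [1.75, 3.5, 2],
 [1.4, 2, 2.2]]


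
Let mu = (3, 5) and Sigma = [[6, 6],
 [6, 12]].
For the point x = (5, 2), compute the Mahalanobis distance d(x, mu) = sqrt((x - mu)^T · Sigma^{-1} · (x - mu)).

Step 1 — centre the observation: (x - mu) = (2, -3).

Step 2 — invert Sigma. det(Sigma) = 6·12 - (6)² = 36.
  Sigma^{-1} = (1/det) · [[d, -b], [-b, a]] = [[0.3333, -0.1667],
 [-0.1667, 0.1667]].

Step 3 — form the quadratic (x - mu)^T · Sigma^{-1} · (x - mu):
  Sigma^{-1} · (x - mu) = (1.1667, -0.8333).
  (x - mu)^T · [Sigma^{-1} · (x - mu)] = (2)·(1.1667) + (-3)·(-0.8333) = 4.8333.

Step 4 — take square root: d = √(4.8333) ≈ 2.1985.

d(x, mu) = √(4.8333) ≈ 2.1985


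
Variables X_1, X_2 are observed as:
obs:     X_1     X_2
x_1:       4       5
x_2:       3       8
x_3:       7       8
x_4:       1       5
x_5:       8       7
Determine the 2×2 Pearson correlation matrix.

Step 1 — column means:
  mean(X_1) = (4 + 3 + 7 + 1 + 8) / 5 = 23/5 = 4.6
  mean(X_2) = (5 + 8 + 8 + 5 + 7) / 5 = 33/5 = 6.6

Step 2 — sample variances and covariances s[i,j] = (1/(n-1)) · Σ_k (x_{k,i} - mean_i) · (x_{k,j} - mean_j), with n-1 = 4:
  s[X_1,X_1] = ((-0.6)·(-0.6) + (-1.6)·(-1.6) + (2.4)·(2.4) + (-3.6)·(-3.6) + (3.4)·(3.4)) / 4 = 33.2/4 = 8.3
  s[X_1,X_2] = ((-0.6)·(-1.6) + (-1.6)·(1.4) + (2.4)·(1.4) + (-3.6)·(-1.6) + (3.4)·(0.4)) / 4 = 9.2/4 = 2.3
  s[X_2,X_2] = ((-1.6)·(-1.6) + (1.4)·(1.4) + (1.4)·(1.4) + (-1.6)·(-1.6) + (0.4)·(0.4)) / 4 = 9.2/4 = 2.3
  Sample standard deviations s_i = √(s[i,i]):
  s(X_1) = √(8.3) = 2.881
  s(X_2) = √(2.3) = 1.5166

Step 3 — r_{ij} = s_{ij} / (s_i · s_j):
  r[X_1,X_1] = 1 (diagonal).
  r[X_1,X_2] = 2.3 / (2.881 · 1.5166) = 2.3 / 4.3692 = 0.5264
  r[X_2,X_2] = 1 (diagonal).

R is symmetric with unit diagonal. Assembling:

R = [[1, 0.5264],
 [0.5264, 1]]


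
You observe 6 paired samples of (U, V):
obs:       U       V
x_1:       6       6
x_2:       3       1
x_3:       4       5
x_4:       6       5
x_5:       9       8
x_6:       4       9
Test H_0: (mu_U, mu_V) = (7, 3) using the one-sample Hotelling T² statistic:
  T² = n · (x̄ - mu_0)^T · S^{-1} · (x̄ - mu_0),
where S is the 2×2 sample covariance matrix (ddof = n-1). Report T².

Step 1 — sample mean vector:
  mean(U) = (6 + 3 + 4 + 6 + 9 + 4) / 6 = 32/6 = 5.3333
  mean(V) = (6 + 1 + 5 + 5 + 8 + 9) / 6 = 34/6 = 5.6667
  x̄ = (5.3333, 5.6667),  deviation x̄ - mu_0 = (5.3333, 5.6667) - (7, 3) = (-1.6667, 2.6667).

Step 2 — sample covariance matrix, S[i,j] = (1/(n-1)) · Σ_k (x_{k,i} - mean_i) · (x_{k,j} - mean_j), divisor n-1 = 5:
  S[U,U] = ((0.6667)·(0.6667) + (-2.3333)·(-2.3333) + (-1.3333)·(-1.3333) + (0.6667)·(0.6667) + (3.6667)·(3.6667) + (-1.3333)·(-1.3333)) / 5 = 23.3333/5 = 4.6667
  S[U,V] = ((0.6667)·(0.3333) + (-2.3333)·(-4.6667) + (-1.3333)·(-0.6667) + (0.6667)·(-0.6667) + (3.6667)·(2.3333) + (-1.3333)·(3.3333)) / 5 = 15.6667/5 = 3.1333
  S[V,V] = ((0.3333)·(0.3333) + (-4.6667)·(-4.6667) + (-0.6667)·(-0.6667) + (-0.6667)·(-0.6667) + (2.3333)·(2.3333) + (3.3333)·(3.3333)) / 5 = 39.3333/5 = 7.8667
  S = [[4.6667, 3.1333],
 [3.1333, 7.8667]].

Step 3 — invert S. det(S) = 4.6667·7.8667 - (3.1333)² = 26.8933.
  S^{-1} = (1/det) · [[d, -b], [-b, a]] = [[0.2925, -0.1165],
 [-0.1165, 0.1735]].

Step 4 — quadratic form (x̄ - mu_0)^T · S^{-1} · (x̄ - mu_0):
  S^{-1} · (x̄ - mu_0) = (-0.7982, 0.6569),
  (x̄ - mu_0)^T · [...] = (-1.6667)·(-0.7982) + (2.6667)·(0.6569) = 3.0821.

Step 5 — scale by n: T² = 6 · 3.0821 = 18.4928.

T² ≈ 18.4928


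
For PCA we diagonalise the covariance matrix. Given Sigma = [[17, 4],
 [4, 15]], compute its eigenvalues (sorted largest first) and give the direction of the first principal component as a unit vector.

Step 1 — characteristic polynomial of 2×2 Sigma:
  det(Sigma - λI) = λ² - trace · λ + det = 0.
  trace = 17 + 15 = 32, det = 17·15 - (4)² = 239.
Step 2 — discriminant:
  Δ = trace² - 4·det = 1024 - 956 = 68.
Step 3 — eigenvalues:
  λ = (trace ± √Δ)/2 = (32 ± 8.2462)/2,
  λ_1 = 20.1231,  λ_2 = 11.8769.

Step 4 — unit eigenvector for λ_1: solve (Sigma - λ_1 I)v = 0. First row:
  (17 - 20.1231)·v_x + (4)·v_y = 0, i.e. (-3.1231)·v_x + (4)·v_y = 0,
  so v ∝ (b, λ_1 - a) = (4, 3.1231) = u.
  ||u|| = √((4)² + (3.1231)²) = √(25.7538) ≈ 5.0748,
  v_1 = u/||u|| ≈ (0.7882, 0.6154) (||v_1|| = 1).

λ_1 = 20.1231,  λ_2 = 11.8769;  v_1 ≈ (0.7882, 0.6154)


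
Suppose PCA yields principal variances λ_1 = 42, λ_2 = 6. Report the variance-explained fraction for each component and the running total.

Step 1 — total variance = trace(Sigma) = Σ λ_i = 42 + 6 = 48.

Step 2 — fraction explained by component i = λ_i / Σ λ:
  PC1: 42/48 = 0.875
  PC2: 6/48 = 0.125

Step 3 — cumulative fraction after k components = (λ_1 + ... + λ_k) / Σ λ:
  k = 1: 42/48 = 0.875
  k = 2: (42 + 6)/48 = 48/48 = 1

Summary (fraction, with percent):

explained: PC1 0.875 (87.5%), PC2 0.125 (12.5%);  cumulative: 0.875, 1


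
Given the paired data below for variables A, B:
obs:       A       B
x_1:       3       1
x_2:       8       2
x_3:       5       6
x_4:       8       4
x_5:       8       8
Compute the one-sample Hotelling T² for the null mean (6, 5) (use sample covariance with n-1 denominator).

Step 1 — sample mean vector:
  mean(A) = (3 + 8 + 5 + 8 + 8) / 5 = 32/5 = 6.4
  mean(B) = (1 + 2 + 6 + 4 + 8) / 5 = 21/5 = 4.2
  x̄ = (6.4, 4.2),  deviation x̄ - mu_0 = (6.4, 4.2) - (6, 5) = (0.4, -0.8).

Step 2 — sample covariance matrix, S[i,j] = (1/(n-1)) · Σ_k (x_{k,i} - mean_i) · (x_{k,j} - mean_j), divisor n-1 = 4:
  S[A,A] = ((-3.4)·(-3.4) + (1.6)·(1.6) + (-1.4)·(-1.4) + (1.6)·(1.6) + (1.6)·(1.6)) / 4 = 21.2/4 = 5.3
  S[A,B] = ((-3.4)·(-3.2) + (1.6)·(-2.2) + (-1.4)·(1.8) + (1.6)·(-0.2) + (1.6)·(3.8)) / 4 = 10.6/4 = 2.65
  S[B,B] = ((-3.2)·(-3.2) + (-2.2)·(-2.2) + (1.8)·(1.8) + (-0.2)·(-0.2) + (3.8)·(3.8)) / 4 = 32.8/4 = 8.2
  S = [[5.3, 2.65],
 [2.65, 8.2]].

Step 3 — invert S. det(S) = 5.3·8.2 - (2.65)² = 36.4375.
  S^{-1} = (1/det) · [[d, -b], [-b, a]] = [[0.225, -0.0727],
 [-0.0727, 0.1455]].

Step 4 — quadratic form (x̄ - mu_0)^T · S^{-1} · (x̄ - mu_0):
  S^{-1} · (x̄ - mu_0) = (0.1482, -0.1455),
  (x̄ - mu_0)^T · [...] = (0.4)·(0.1482) + (-0.8)·(-0.1455) = 0.1756.

Step 5 — scale by n: T² = 5 · 0.1756 = 0.8782.

T² ≈ 0.8782


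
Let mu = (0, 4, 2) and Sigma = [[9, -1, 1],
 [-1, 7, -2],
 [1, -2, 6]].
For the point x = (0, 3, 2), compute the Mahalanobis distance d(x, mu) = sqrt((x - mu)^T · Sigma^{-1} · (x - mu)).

Step 1 — centre the observation: (x - mu) = (0, -1, 0).

Step 2 — invert Sigma (cofactor / det for 3×3, or solve directly):
  Sigma^{-1} = [[0.1141, 0.012, -0.015],
 [0.012, 0.1592, 0.0511],
 [-0.015, 0.0511, 0.1862]].

Step 3 — form the quadratic (x - mu)^T · Sigma^{-1} · (x - mu):
  Sigma^{-1} · (x - mu) = (-0.012, -0.1592, -0.0511).
  (x - mu)^T · [Sigma^{-1} · (x - mu)] = (0)·(-0.012) + (-1)·(-0.1592) + (0)·(-0.0511) = 0.1592.

Step 4 — take square root: d = √(0.1592) ≈ 0.3989.

d(x, mu) = √(0.1592) ≈ 0.3989


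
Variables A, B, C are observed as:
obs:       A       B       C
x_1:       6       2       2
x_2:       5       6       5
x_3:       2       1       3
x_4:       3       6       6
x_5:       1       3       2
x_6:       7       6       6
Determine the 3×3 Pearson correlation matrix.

Step 1 — column means:
  mean(A) = (6 + 5 + 2 + 3 + 1 + 7) / 6 = 24/6 = 4
  mean(B) = (2 + 6 + 1 + 6 + 3 + 6) / 6 = 24/6 = 4
  mean(C) = (2 + 5 + 3 + 6 + 2 + 6) / 6 = 24/6 = 4

Step 2 — sample variances and covariances s[i,j] = (1/(n-1)) · Σ_k (x_{k,i} - mean_i) · (x_{k,j} - mean_j), with n-1 = 5:
  s[A,A] = ((2)·(2) + (1)·(1) + (-2)·(-2) + (-1)·(-1) + (-3)·(-3) + (3)·(3)) / 5 = 28/5 = 5.6
  s[A,B] = ((2)·(-2) + (1)·(2) + (-2)·(-3) + (-1)·(2) + (-3)·(-1) + (3)·(2)) / 5 = 11/5 = 2.2
  s[A,C] = ((2)·(-2) + (1)·(1) + (-2)·(-1) + (-1)·(2) + (-3)·(-2) + (3)·(2)) / 5 = 9/5 = 1.8
  s[B,B] = ((-2)·(-2) + (2)·(2) + (-3)·(-3) + (2)·(2) + (-1)·(-1) + (2)·(2)) / 5 = 26/5 = 5.2
  s[B,C] = ((-2)·(-2) + (2)·(1) + (-3)·(-1) + (2)·(2) + (-1)·(-2) + (2)·(2)) / 5 = 19/5 = 3.8
  s[C,C] = ((-2)·(-2) + (1)·(1) + (-1)·(-1) + (2)·(2) + (-2)·(-2) + (2)·(2)) / 5 = 18/5 = 3.6
  Sample standard deviations s_i = √(s[i,i]):
  s(A) = √(5.6) = 2.3664
  s(B) = √(5.2) = 2.2804
  s(C) = √(3.6) = 1.8974

Step 3 — r_{ij} = s_{ij} / (s_i · s_j):
  r[A,A] = 1 (diagonal).
  r[A,B] = 2.2 / (2.3664 · 2.2804) = 2.2 / 5.3963 = 0.4077
  r[A,C] = 1.8 / (2.3664 · 1.8974) = 1.8 / 4.49 = 0.4009
  r[B,B] = 1 (diagonal).
  r[B,C] = 3.8 / (2.2804 · 1.8974) = 3.8 / 4.3267 = 0.8783
  r[C,C] = 1 (diagonal).

R is symmetric with unit diagonal. Assembling:

R = [[1, 0.4077, 0.4009],
 [0.4077, 1, 0.8783],
 [0.4009, 0.8783, 1]]


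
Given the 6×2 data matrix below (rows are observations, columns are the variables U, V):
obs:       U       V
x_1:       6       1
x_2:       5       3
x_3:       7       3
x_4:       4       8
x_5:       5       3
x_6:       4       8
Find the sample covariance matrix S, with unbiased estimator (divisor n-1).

Step 1 — column means:
  mean(U) = (6 + 5 + 7 + 4 + 5 + 4) / 6 = 31/6 = 5.1667
  mean(V) = (1 + 3 + 3 + 8 + 3 + 8) / 6 = 26/6 = 4.3333

Step 2 — sample covariance S[i,j] = (1/(n-1)) · Σ_k (x_{k,i} - mean_i) · (x_{k,j} - mean_j), with n-1 = 5.
  S[U,U] = ((0.8333)·(0.8333) + (-0.1667)·(-0.1667) + (1.8333)·(1.8333) + (-1.1667)·(-1.1667) + (-0.1667)·(-0.1667) + (-1.1667)·(-1.1667)) / 5 = 6.8333/5 = 1.3667
  S[U,V] = ((0.8333)·(-3.3333) + (-0.1667)·(-1.3333) + (1.8333)·(-1.3333) + (-1.1667)·(3.6667) + (-0.1667)·(-1.3333) + (-1.1667)·(3.6667)) / 5 = -13.3333/5 = -2.6667
  S[V,V] = ((-3.3333)·(-3.3333) + (-1.3333)·(-1.3333) + (-1.3333)·(-1.3333) + (3.6667)·(3.6667) + (-1.3333)·(-1.3333) + (3.6667)·(3.6667)) / 5 = 43.3333/5 = 8.6667

S is symmetric (S[j,i] = S[i,j]). Assembling:

S = [[1.3667, -2.6667],
 [-2.6667, 8.6667]]


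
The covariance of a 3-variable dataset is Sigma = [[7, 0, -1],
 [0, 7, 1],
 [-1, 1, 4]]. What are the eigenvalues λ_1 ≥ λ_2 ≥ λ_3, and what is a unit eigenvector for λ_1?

Step 1 — characteristic polynomial p(λ) = det(λI - Sigma) = λ³ - tr·λ² + c_1·λ - det, where tr = trace, c_1 = sum of the principal 2×2 minors, det = det(Sigma):
  tr = 7 + 7 + 4 = 18,
  c_1 = (7·7 - (0)²) + (7·4 - (-1)²) + (7·4 - (1)²) = 49 + 27 + 27 = 103,
  det = 7·(7·4 - (1)²) - (0)·((0)·4 - (1)·(-1)) + (-1)·((0)·(1) - 7·(-1)) = 7·(27) - (0)·(1) + (-1)·(7) = 182.
  So p(λ) = λ³ - 18λ² + 103λ - 182.
Step 2 — look for an integer root (rational root theorem: any rational root is an integer divisor of 182). Testing λ = 7:
  p(7) = 343 - 882 + 721 - 182 = 0  ✓
  Dividing out (λ - 7): p(λ) = (λ - 7)(λ² - 11λ + 26).
Step 3 — remaining eigenvalues from the quadratic λ² - 11λ + 26 = 0:
  Δ = 11² - 4·26 = 121 - 104 = 17,  λ = (11 ± √17)/2 = (11 ± 4.1231)/2 ≈ 7.5616 or 3.4384.
  Sorted: λ_1 = 7.5616,  λ_2 = 7,  λ_3 = 3.4384  (check: sum = 18 = tr ✓).

Step 4 — unit eigenvector for λ_1 ≈ 7.5616: v spans the null space of (Sigma - λ_1 I), whose rows are
  r_1 = (-0.5616, 0, -1),  r_2 = (0, -0.5616, 1),  r_3 = (-1, 1, -3.5616).
  v is orthogonal to every row, so take v ∝ r_1 × r_2 = ((0)·(1) - (-1)·(-0.5616), (-1)·(0) - (-0.5616)·(1), (-0.5616)·(-0.5616) - (0)·(0)) ≈ (-0.5616, 0.5616, 0.3153).
  Rescale (multiply by -1 so the first nonzero entry is positive): u = (0.5616, -0.5616, -0.3153).
  ||u|| = √((0.5616)² + (-0.5616)² + (-0.3153)²) = √(0.7301) ≈ 0.8545,  v_1 = u/||u|| ≈ (0.6572, -0.6572, -0.369) (||v_1|| = 1).

λ_1 = 7.5616,  λ_2 = 7,  λ_3 = 3.4384;  v_1 ≈ (0.6572, -0.6572, -0.369)


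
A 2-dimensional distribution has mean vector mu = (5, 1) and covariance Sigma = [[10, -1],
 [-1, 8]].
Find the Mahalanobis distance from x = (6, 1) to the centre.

Step 1 — centre the observation: (x - mu) = (1, 0).

Step 2 — invert Sigma. det(Sigma) = 10·8 - (-1)² = 79.
  Sigma^{-1} = (1/det) · [[d, -b], [-b, a]] = [[0.1013, 0.0127],
 [0.0127, 0.1266]].

Step 3 — form the quadratic (x - mu)^T · Sigma^{-1} · (x - mu):
  Sigma^{-1} · (x - mu) = (0.1013, 0.0127).
  (x - mu)^T · [Sigma^{-1} · (x - mu)] = (1)·(0.1013) + (0)·(0.0127) = 0.1013.

Step 4 — take square root: d = √(0.1013) ≈ 0.3182.

d(x, mu) = √(0.1013) ≈ 0.3182


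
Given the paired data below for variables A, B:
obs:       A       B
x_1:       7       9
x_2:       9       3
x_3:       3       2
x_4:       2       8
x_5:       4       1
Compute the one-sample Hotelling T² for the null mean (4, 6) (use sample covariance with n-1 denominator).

Step 1 — sample mean vector:
  mean(A) = (7 + 9 + 3 + 2 + 4) / 5 = 25/5 = 5
  mean(B) = (9 + 3 + 2 + 8 + 1) / 5 = 23/5 = 4.6
  x̄ = (5, 4.6),  deviation x̄ - mu_0 = (5, 4.6) - (4, 6) = (1, -1.4).

Step 2 — sample covariance matrix, S[i,j] = (1/(n-1)) · Σ_k (x_{k,i} - mean_i) · (x_{k,j} - mean_j), divisor n-1 = 4:
  S[A,A] = ((2)·(2) + (4)·(4) + (-2)·(-2) + (-3)·(-3) + (-1)·(-1)) / 4 = 34/4 = 8.5
  S[A,B] = ((2)·(4.4) + (4)·(-1.6) + (-2)·(-2.6) + (-3)·(3.4) + (-1)·(-3.6)) / 4 = 1/4 = 0.25
  S[B,B] = ((4.4)·(4.4) + (-1.6)·(-1.6) + (-2.6)·(-2.6) + (3.4)·(3.4) + (-3.6)·(-3.6)) / 4 = 53.2/4 = 13.3
  S = [[8.5, 0.25],
 [0.25, 13.3]].

Step 3 — invert S. det(S) = 8.5·13.3 - (0.25)² = 112.9875.
  S^{-1} = (1/det) · [[d, -b], [-b, a]] = [[0.1177, -0.0022],
 [-0.0022, 0.0752]].

Step 4 — quadratic form (x̄ - mu_0)^T · S^{-1} · (x̄ - mu_0):
  S^{-1} · (x̄ - mu_0) = (0.1208, -0.1075),
  (x̄ - mu_0)^T · [...] = (1)·(0.1208) + (-1.4)·(-0.1075) = 0.2714.

Step 5 — scale by n: T² = 5 · 0.2714 = 1.3568.

T² ≈ 1.3568


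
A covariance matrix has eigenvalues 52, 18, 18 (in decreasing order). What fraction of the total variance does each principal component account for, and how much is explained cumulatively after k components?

Step 1 — total variance = trace(Sigma) = Σ λ_i = 52 + 18 + 18 = 88.

Step 2 — fraction explained by component i = λ_i / Σ λ:
  PC1: 52/88 = 0.5909
  PC2: 18/88 = 0.2045
  PC3: 18/88 = 0.2045

Step 3 — cumulative fraction after k components = (λ_1 + ... + λ_k) / Σ λ:
  k = 1: 52/88 = 0.5909
  k = 2: (52 + 18)/88 = 70/88 = 0.7955
  k = 3: (52 + 18 + 18)/88 = 88/88 = 1

Summary (fraction, with percent):

explained: PC1 0.5909 (59.09%), PC2 0.2045 (20.45%), PC3 0.2045 (20.45%);  cumulative: 0.5909, 0.7955, 1


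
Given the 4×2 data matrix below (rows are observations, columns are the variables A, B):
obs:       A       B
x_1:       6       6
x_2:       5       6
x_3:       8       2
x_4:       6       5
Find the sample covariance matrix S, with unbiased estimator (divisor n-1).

Step 1 — column means:
  mean(A) = (6 + 5 + 8 + 6) / 4 = 25/4 = 6.25
  mean(B) = (6 + 6 + 2 + 5) / 4 = 19/4 = 4.75

Step 2 — sample covariance S[i,j] = (1/(n-1)) · Σ_k (x_{k,i} - mean_i) · (x_{k,j} - mean_j), with n-1 = 3.
  S[A,A] = ((-0.25)·(-0.25) + (-1.25)·(-1.25) + (1.75)·(1.75) + (-0.25)·(-0.25)) / 3 = 4.75/3 = 1.5833
  S[A,B] = ((-0.25)·(1.25) + (-1.25)·(1.25) + (1.75)·(-2.75) + (-0.25)·(0.25)) / 3 = -6.75/3 = -2.25
  S[B,B] = ((1.25)·(1.25) + (1.25)·(1.25) + (-2.75)·(-2.75) + (0.25)·(0.25)) / 3 = 10.75/3 = 3.5833

S is symmetric (S[j,i] = S[i,j]). Assembling:

S = [[1.5833, -2.25],
 [-2.25, 3.5833]]


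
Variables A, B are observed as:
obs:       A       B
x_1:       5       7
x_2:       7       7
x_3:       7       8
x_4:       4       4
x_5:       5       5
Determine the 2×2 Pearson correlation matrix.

Step 1 — column means:
  mean(A) = (5 + 7 + 7 + 4 + 5) / 5 = 28/5 = 5.6
  mean(B) = (7 + 7 + 8 + 4 + 5) / 5 = 31/5 = 6.2

Step 2 — sample variances and covariances s[i,j] = (1/(n-1)) · Σ_k (x_{k,i} - mean_i) · (x_{k,j} - mean_j), with n-1 = 4:
  s[A,A] = ((-0.6)·(-0.6) + (1.4)·(1.4) + (1.4)·(1.4) + (-1.6)·(-1.6) + (-0.6)·(-0.6)) / 4 = 7.2/4 = 1.8
  s[A,B] = ((-0.6)·(0.8) + (1.4)·(0.8) + (1.4)·(1.8) + (-1.6)·(-2.2) + (-0.6)·(-1.2)) / 4 = 7.4/4 = 1.85
  s[B,B] = ((0.8)·(0.8) + (0.8)·(0.8) + (1.8)·(1.8) + (-2.2)·(-2.2) + (-1.2)·(-1.2)) / 4 = 10.8/4 = 2.7
  Sample standard deviations s_i = √(s[i,i]):
  s(A) = √(1.8) = 1.3416
  s(B) = √(2.7) = 1.6432

Step 3 — r_{ij} = s_{ij} / (s_i · s_j):
  r[A,A] = 1 (diagonal).
  r[A,B] = 1.85 / (1.3416 · 1.6432) = 1.85 / 2.2045 = 0.8392
  r[B,B] = 1 (diagonal).

R is symmetric with unit diagonal. Assembling:

R = [[1, 0.8392],
 [0.8392, 1]]


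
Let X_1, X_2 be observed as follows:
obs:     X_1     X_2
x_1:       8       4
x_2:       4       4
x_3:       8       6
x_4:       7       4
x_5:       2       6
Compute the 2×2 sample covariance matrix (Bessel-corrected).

Step 1 — column means:
  mean(X_1) = (8 + 4 + 8 + 7 + 2) / 5 = 29/5 = 5.8
  mean(X_2) = (4 + 4 + 6 + 4 + 6) / 5 = 24/5 = 4.8

Step 2 — sample covariance S[i,j] = (1/(n-1)) · Σ_k (x_{k,i} - mean_i) · (x_{k,j} - mean_j), with n-1 = 4.
  S[X_1,X_1] = ((2.2)·(2.2) + (-1.8)·(-1.8) + (2.2)·(2.2) + (1.2)·(1.2) + (-3.8)·(-3.8)) / 4 = 28.8/4 = 7.2
  S[X_1,X_2] = ((2.2)·(-0.8) + (-1.8)·(-0.8) + (2.2)·(1.2) + (1.2)·(-0.8) + (-3.8)·(1.2)) / 4 = -3.2/4 = -0.8
  S[X_2,X_2] = ((-0.8)·(-0.8) + (-0.8)·(-0.8) + (1.2)·(1.2) + (-0.8)·(-0.8) + (1.2)·(1.2)) / 4 = 4.8/4 = 1.2

S is symmetric (S[j,i] = S[i,j]). Assembling:

S = [[7.2, -0.8],
 [-0.8, 1.2]]


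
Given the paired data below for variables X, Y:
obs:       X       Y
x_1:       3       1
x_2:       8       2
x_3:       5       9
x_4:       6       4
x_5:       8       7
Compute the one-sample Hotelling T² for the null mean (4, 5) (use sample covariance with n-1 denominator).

Step 1 — sample mean vector:
  mean(X) = (3 + 8 + 5 + 6 + 8) / 5 = 30/5 = 6
  mean(Y) = (1 + 2 + 9 + 4 + 7) / 5 = 23/5 = 4.6
  x̄ = (6, 4.6),  deviation x̄ - mu_0 = (6, 4.6) - (4, 5) = (2, -0.4).

Step 2 — sample covariance matrix, S[i,j] = (1/(n-1)) · Σ_k (x_{k,i} - mean_i) · (x_{k,j} - mean_j), divisor n-1 = 4:
  S[X,X] = ((-3)·(-3) + (2)·(2) + (-1)·(-1) + (0)·(0) + (2)·(2)) / 4 = 18/4 = 4.5
  S[X,Y] = ((-3)·(-3.6) + (2)·(-2.6) + (-1)·(4.4) + (0)·(-0.6) + (2)·(2.4)) / 4 = 6/4 = 1.5
  S[Y,Y] = ((-3.6)·(-3.6) + (-2.6)·(-2.6) + (4.4)·(4.4) + (-0.6)·(-0.6) + (2.4)·(2.4)) / 4 = 45.2/4 = 11.3
  S = [[4.5, 1.5],
 [1.5, 11.3]].

Step 3 — invert S. det(S) = 4.5·11.3 - (1.5)² = 48.6.
  S^{-1} = (1/det) · [[d, -b], [-b, a]] = [[0.2325, -0.0309],
 [-0.0309, 0.0926]].

Step 4 — quadratic form (x̄ - mu_0)^T · S^{-1} · (x̄ - mu_0):
  S^{-1} · (x̄ - mu_0) = (0.4774, -0.0988),
  (x̄ - mu_0)^T · [...] = (2)·(0.4774) + (-0.4)·(-0.0988) = 0.9942.

Step 5 — scale by n: T² = 5 · 0.9942 = 4.9712.

T² ≈ 4.9712


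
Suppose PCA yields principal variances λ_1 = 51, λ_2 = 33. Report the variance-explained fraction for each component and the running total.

Step 1 — total variance = trace(Sigma) = Σ λ_i = 51 + 33 = 84.

Step 2 — fraction explained by component i = λ_i / Σ λ:
  PC1: 51/84 = 0.6071
  PC2: 33/84 = 0.3929

Step 3 — cumulative fraction after k components = (λ_1 + ... + λ_k) / Σ λ:
  k = 1: 51/84 = 0.6071
  k = 2: (51 + 33)/84 = 84/84 = 1

Summary (fraction, with percent):

explained: PC1 0.6071 (60.71%), PC2 0.3929 (39.29%);  cumulative: 0.6071, 1


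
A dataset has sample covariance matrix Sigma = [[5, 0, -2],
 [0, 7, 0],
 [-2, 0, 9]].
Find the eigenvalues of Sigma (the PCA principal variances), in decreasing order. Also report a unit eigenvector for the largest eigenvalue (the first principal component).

Step 1 — characteristic polynomial p(λ) = det(λI - Sigma) = λ³ - tr·λ² + c_1·λ - det, where tr = trace, c_1 = sum of the principal 2×2 minors, det = det(Sigma):
  tr = 5 + 7 + 9 = 21,
  c_1 = (5·7 - (0)²) + (5·9 - (-2)²) + (7·9 - (0)²) = 35 + 41 + 63 = 139,
  det = 5·(7·9 - (0)²) - (0)·((0)·9 - (0)·(-2)) + (-2)·((0)·(0) - 7·(-2)) = 5·(63) - (0)·(0) + (-2)·(14) = 287.
  So p(λ) = λ³ - 21λ² + 139λ - 287.
Step 2 — look for an integer root (rational root theorem: any rational root is an integer divisor of 287). Testing λ = 7:
  p(7) = 343 - 1029 + 973 - 287 = 0  ✓
  Dividing out (λ - 7): p(λ) = (λ - 7)(λ² - 14λ + 41).
Step 3 — remaining eigenvalues from the quadratic λ² - 14λ + 41 = 0:
  Δ = 14² - 4·41 = 196 - 164 = 32,  λ = (14 ± √32)/2 = (14 ± 5.6569)/2 ≈ 9.8284 or 4.1716.
  Sorted: λ_1 = 9.8284,  λ_2 = 7,  λ_3 = 4.1716  (check: sum = 21 = tr ✓).

Step 4 — unit eigenvector for λ_1 ≈ 9.8284: v spans the null space of (Sigma - λ_1 I), whose rows are
  r_1 = (-4.8284, 0, -2),  r_2 = (0, -2.8284, 0),  r_3 = (-2, 0, -0.8284).
  v is orthogonal to every row, so take v ∝ r_1 × r_2 = ((0)·(0) - (-2)·(-2.8284), (-2)·(0) - (-4.8284)·(0), (-4.8284)·(-2.8284) - (0)·(0)) ≈ (-5.6569, 0, 13.6569).
  Rescale (multiply by -1 so the first nonzero entry is positive): u = (5.6569, 0, -13.6569).
  ||u|| = √((5.6569)² + (0)² + (-13.6569)²) = √(218.5097) ≈ 14.7821,  v_1 = u/||u|| ≈ (0.3827, 0, -0.9239) (||v_1|| = 1).

λ_1 = 9.8284,  λ_2 = 7,  λ_3 = 4.1716;  v_1 ≈ (0.3827, 0, -0.9239)


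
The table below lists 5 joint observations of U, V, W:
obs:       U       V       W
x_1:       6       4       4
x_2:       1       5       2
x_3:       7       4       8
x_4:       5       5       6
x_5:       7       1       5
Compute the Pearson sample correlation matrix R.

Step 1 — column means:
  mean(U) = (6 + 1 + 7 + 5 + 7) / 5 = 26/5 = 5.2
  mean(V) = (4 + 5 + 4 + 5 + 1) / 5 = 19/5 = 3.8
  mean(W) = (4 + 2 + 8 + 6 + 5) / 5 = 25/5 = 5

Step 2 — sample variances and covariances s[i,j] = (1/(n-1)) · Σ_k (x_{k,i} - mean_i) · (x_{k,j} - mean_j), with n-1 = 4:
  s[U,U] = ((0.8)·(0.8) + (-4.2)·(-4.2) + (1.8)·(1.8) + (-0.2)·(-0.2) + (1.8)·(1.8)) / 4 = 24.8/4 = 6.2
  s[U,V] = ((0.8)·(0.2) + (-4.2)·(1.2) + (1.8)·(0.2) + (-0.2)·(1.2) + (1.8)·(-2.8)) / 4 = -9.8/4 = -2.45
  s[U,W] = ((0.8)·(-1) + (-4.2)·(-3) + (1.8)·(3) + (-0.2)·(1) + (1.8)·(0)) / 4 = 17/4 = 4.25
  s[V,V] = ((0.2)·(0.2) + (1.2)·(1.2) + (0.2)·(0.2) + (1.2)·(1.2) + (-2.8)·(-2.8)) / 4 = 10.8/4 = 2.7
  s[V,W] = ((0.2)·(-1) + (1.2)·(-3) + (0.2)·(3) + (1.2)·(1) + (-2.8)·(0)) / 4 = -2/4 = -0.5
  s[W,W] = ((-1)·(-1) + (-3)·(-3) + (3)·(3) + (1)·(1) + (0)·(0)) / 4 = 20/4 = 5
  Sample standard deviations s_i = √(s[i,i]):
  s(U) = √(6.2) = 2.49
  s(V) = √(2.7) = 1.6432
  s(W) = √(5) = 2.2361

Step 3 — r_{ij} = s_{ij} / (s_i · s_j):
  r[U,U] = 1 (diagonal).
  r[U,V] = -2.45 / (2.49 · 1.6432) = -2.45 / 4.0915 = -0.5988
  r[U,W] = 4.25 / (2.49 · 2.2361) = 4.25 / 5.5678 = 0.7633
  r[V,V] = 1 (diagonal).
  r[V,W] = -0.5 / (1.6432 · 2.2361) = -0.5 / 3.6742 = -0.1361
  r[W,W] = 1 (diagonal).

R is symmetric with unit diagonal. Assembling:

R = [[1, -0.5988, 0.7633],
 [-0.5988, 1, -0.1361],
 [0.7633, -0.1361, 1]]


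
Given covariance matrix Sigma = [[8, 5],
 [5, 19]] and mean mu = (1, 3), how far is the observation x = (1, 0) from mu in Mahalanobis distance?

Step 1 — centre the observation: (x - mu) = (0, -3).

Step 2 — invert Sigma. det(Sigma) = 8·19 - (5)² = 127.
  Sigma^{-1} = (1/det) · [[d, -b], [-b, a]] = [[0.1496, -0.0394],
 [-0.0394, 0.063]].

Step 3 — form the quadratic (x - mu)^T · Sigma^{-1} · (x - mu):
  Sigma^{-1} · (x - mu) = (0.1181, -0.189).
  (x - mu)^T · [Sigma^{-1} · (x - mu)] = (0)·(0.1181) + (-3)·(-0.189) = 0.5669.

Step 4 — take square root: d = √(0.5669) ≈ 0.7529.

d(x, mu) = √(0.5669) ≈ 0.7529


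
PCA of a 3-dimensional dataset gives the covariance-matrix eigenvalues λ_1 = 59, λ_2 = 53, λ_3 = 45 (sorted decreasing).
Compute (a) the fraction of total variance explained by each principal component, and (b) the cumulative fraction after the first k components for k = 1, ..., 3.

Step 1 — total variance = trace(Sigma) = Σ λ_i = 59 + 53 + 45 = 157.

Step 2 — fraction explained by component i = λ_i / Σ λ:
  PC1: 59/157 = 0.3758
  PC2: 53/157 = 0.3376
  PC3: 45/157 = 0.2866

Step 3 — cumulative fraction after k components = (λ_1 + ... + λ_k) / Σ λ:
  k = 1: 59/157 = 0.3758
  k = 2: (59 + 53)/157 = 112/157 = 0.7134
  k = 3: (59 + 53 + 45)/157 = 157/157 = 1

Summary (fraction, with percent):

explained: PC1 0.3758 (37.58%), PC2 0.3376 (33.76%), PC3 0.2866 (28.66%);  cumulative: 0.3758, 0.7134, 1


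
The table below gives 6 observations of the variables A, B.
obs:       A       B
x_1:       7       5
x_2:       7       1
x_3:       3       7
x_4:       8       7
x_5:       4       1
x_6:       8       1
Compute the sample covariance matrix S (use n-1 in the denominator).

Step 1 — column means:
  mean(A) = (7 + 7 + 3 + 8 + 4 + 8) / 6 = 37/6 = 6.1667
  mean(B) = (5 + 1 + 7 + 7 + 1 + 1) / 6 = 22/6 = 3.6667

Step 2 — sample covariance S[i,j] = (1/(n-1)) · Σ_k (x_{k,i} - mean_i) · (x_{k,j} - mean_j), with n-1 = 5.
  S[A,A] = ((0.8333)·(0.8333) + (0.8333)·(0.8333) + (-3.1667)·(-3.1667) + (1.8333)·(1.8333) + (-2.1667)·(-2.1667) + (1.8333)·(1.8333)) / 5 = 22.8333/5 = 4.5667
  S[A,B] = ((0.8333)·(1.3333) + (0.8333)·(-2.6667) + (-3.1667)·(3.3333) + (1.8333)·(3.3333) + (-2.1667)·(-2.6667) + (1.8333)·(-2.6667)) / 5 = -4.6667/5 = -0.9333
  S[B,B] = ((1.3333)·(1.3333) + (-2.6667)·(-2.6667) + (3.3333)·(3.3333) + (3.3333)·(3.3333) + (-2.6667)·(-2.6667) + (-2.6667)·(-2.6667)) / 5 = 45.3333/5 = 9.0667

S is symmetric (S[j,i] = S[i,j]). Assembling:

S = [[4.5667, -0.9333],
 [-0.9333, 9.0667]]


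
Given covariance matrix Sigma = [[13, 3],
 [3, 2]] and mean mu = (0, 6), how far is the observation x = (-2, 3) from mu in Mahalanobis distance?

Step 1 — centre the observation: (x - mu) = (-2, -3).

Step 2 — invert Sigma. det(Sigma) = 13·2 - (3)² = 17.
  Sigma^{-1} = (1/det) · [[d, -b], [-b, a]] = [[0.1176, -0.1765],
 [-0.1765, 0.7647]].

Step 3 — form the quadratic (x - mu)^T · Sigma^{-1} · (x - mu):
  Sigma^{-1} · (x - mu) = (0.2941, -1.9412).
  (x - mu)^T · [Sigma^{-1} · (x - mu)] = (-2)·(0.2941) + (-3)·(-1.9412) = 5.2353.

Step 4 — take square root: d = √(5.2353) ≈ 2.2881.

d(x, mu) = √(5.2353) ≈ 2.2881


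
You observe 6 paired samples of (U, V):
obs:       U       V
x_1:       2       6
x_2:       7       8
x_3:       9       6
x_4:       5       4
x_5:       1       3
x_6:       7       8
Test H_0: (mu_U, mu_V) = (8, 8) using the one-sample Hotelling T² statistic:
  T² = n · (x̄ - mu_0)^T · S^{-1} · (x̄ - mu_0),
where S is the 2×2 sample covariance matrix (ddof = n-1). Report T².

Step 1 — sample mean vector:
  mean(U) = (2 + 7 + 9 + 5 + 1 + 7) / 6 = 31/6 = 5.1667
  mean(V) = (6 + 8 + 6 + 4 + 3 + 8) / 6 = 35/6 = 5.8333
  x̄ = (5.1667, 5.8333),  deviation x̄ - mu_0 = (5.1667, 5.8333) - (8, 8) = (-2.8333, -2.1667).

Step 2 — sample covariance matrix, S[i,j] = (1/(n-1)) · Σ_k (x_{k,i} - mean_i) · (x_{k,j} - mean_j), divisor n-1 = 5:
  S[U,U] = ((-3.1667)·(-3.1667) + (1.8333)·(1.8333) + (3.8333)·(3.8333) + (-0.1667)·(-0.1667) + (-4.1667)·(-4.1667) + (1.8333)·(1.8333)) / 5 = 48.8333/5 = 9.7667
  S[U,V] = ((-3.1667)·(0.1667) + (1.8333)·(2.1667) + (3.8333)·(0.1667) + (-0.1667)·(-1.8333) + (-4.1667)·(-2.8333) + (1.8333)·(2.1667)) / 5 = 20.1667/5 = 4.0333
  S[V,V] = ((0.1667)·(0.1667) + (2.1667)·(2.1667) + (0.1667)·(0.1667) + (-1.8333)·(-1.8333) + (-2.8333)·(-2.8333) + (2.1667)·(2.1667)) / 5 = 20.8333/5 = 4.1667
  S = [[9.7667, 4.0333],
 [4.0333, 4.1667]].

Step 3 — invert S. det(S) = 9.7667·4.1667 - (4.0333)² = 24.4267.
  S^{-1} = (1/det) · [[d, -b], [-b, a]] = [[0.1706, -0.1651],
 [-0.1651, 0.3998]].

Step 4 — quadratic form (x̄ - mu_0)^T · S^{-1} · (x̄ - mu_0):
  S^{-1} · (x̄ - mu_0) = (-0.1255, -0.3985),
  (x̄ - mu_0)^T · [...] = (-2.8333)·(-0.1255) + (-2.1667)·(-0.3985) = 1.2191.

Step 5 — scale by n: T² = 6 · 1.2191 = 7.3144.

T² ≈ 7.3144
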